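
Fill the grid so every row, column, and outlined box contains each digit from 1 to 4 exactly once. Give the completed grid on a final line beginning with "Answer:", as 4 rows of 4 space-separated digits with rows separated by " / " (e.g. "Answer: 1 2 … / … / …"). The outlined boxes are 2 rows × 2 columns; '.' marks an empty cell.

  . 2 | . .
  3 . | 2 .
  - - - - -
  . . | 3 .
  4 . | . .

Step 1. [r4c3∈{1}] nothing but 1 survives at r4c3, so r4c3=1.
Step 2. [r3c4∈{2,4}] r3c4 is the only open cell in row 3 admitting 4. So r3c4=4.
Step 3. [r1c1∈{1}] nothing but 1 survives at r1c1 ⇒ r1c1=1.
Step 4. [r1c3∈{4}] nothing but 4 survives at r1c3 ⇒ r1c3=4.
Step 5. [r4c4∈{2}] r4c4 has the single candidate 2 ⇒ r4c4=2.
Step 6. [r2c4∈{1}] only 1 remains possible at r2c4, so r2c4=1.
Step 7. [r3c2∈{1}] nothing but 1 survives at r3c2. So r3c2=1.
Step 8. [r1c4∈{3}] r1c4's peers cover all but 3 ⇒ r1c4=3.
Step 9. [r2c2∈{4}] r2c2's peers cover all but 4 ⇒ r2c2=4.
Step 10. [r4c2∈{3}] r4c2 has the single candidate 3. So r4c2=3.
Step 11. [r3c1∈{2}] nothing but 2 survives at r3c1 ⇒ r3c1=2.

Answer: 1 2 4 3 / 3 4 2 1 / 2 1 3 4 / 4 3 1 2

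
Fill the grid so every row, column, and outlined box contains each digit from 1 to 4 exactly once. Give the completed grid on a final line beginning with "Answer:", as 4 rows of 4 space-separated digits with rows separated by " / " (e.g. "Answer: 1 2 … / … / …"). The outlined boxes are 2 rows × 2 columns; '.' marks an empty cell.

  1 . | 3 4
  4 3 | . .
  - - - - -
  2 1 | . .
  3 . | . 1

Step 1. [r4c3∈{2,4}] r4c3 is the only open cell in row 4 admitting 2. So r4c3=2.
Step 2. [r2c3∈{1}] nothing but 1 survives at r2c3 ⇒ r2c3=1.
Step 3. [r3c4∈{3}] r3c4's peers cover all but 3, so r3c4=3.
Step 4. [r4c2∈{4}] r4c2 has the single candidate 4. So r4c2=4.
Step 5. [r3c3∈{4}] r3c3 is down to just 4, so r3c3=4.
Step 6. [r1c2∈{2}] r1c2 is down to just 2 ⇒ r1c2=2.
Step 7. [r2c4∈{2}] only 2 remains possible at r2c4. So r2c4=2.

Answer: 1 2 3 4 / 4 3 1 2 / 2 1 4 3 / 3 4 2 1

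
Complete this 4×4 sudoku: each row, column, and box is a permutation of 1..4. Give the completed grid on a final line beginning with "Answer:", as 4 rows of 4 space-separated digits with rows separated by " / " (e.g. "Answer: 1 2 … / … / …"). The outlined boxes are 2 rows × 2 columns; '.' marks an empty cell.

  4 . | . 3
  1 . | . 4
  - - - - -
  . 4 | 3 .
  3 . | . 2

Step 1. [r2c3∈{2}] only 2 remains possible at r2c3. So r2c3=2.
Step 2. [r4c3∈{1,4}] row 4 places 4 nowhere but r4c3. So r4c3=4.
Step 3. [r1c3∈{1}] r1c3 has the single candidate 1 ⇒ r1c3=1.
Step 4. [r2c2∈{3}] r2c2 is down to just 3. So r2c2=3.
Step 5. [r3c4∈{1}] r3c4's peers cover all but 1. So r3c4=1.
Step 6. [r4c2∈{1}] r4c2 is down to just 1, so r4c2=1.
Step 7. [r3c1∈{2}] nothing but 2 survives at r3c1, so r3c1=2.
Step 8. [r1c2∈{2}] nothing but 2 survives at r1c2. So r1c2=2.

Answer: 4 2 1 3 / 1 3 2 4 / 2 4 3 1 / 3 1 4 2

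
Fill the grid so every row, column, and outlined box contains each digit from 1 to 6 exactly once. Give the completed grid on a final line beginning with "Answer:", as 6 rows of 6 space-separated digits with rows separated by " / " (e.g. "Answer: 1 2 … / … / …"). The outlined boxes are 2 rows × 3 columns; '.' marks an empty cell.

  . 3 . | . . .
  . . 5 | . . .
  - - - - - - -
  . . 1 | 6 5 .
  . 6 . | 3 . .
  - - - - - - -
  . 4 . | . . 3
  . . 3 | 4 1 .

Step 1. [r3c2∈{2}] r3c2 has the single candidate 2, so r3c2=2.
Step 2. [r5c1∈{1,2,5,6}] r5c1 is the only open cell in row 5 admitting 1, so r5c1=1.
Step 3. [r4c3∈{4}] r4c3's peers cover all but 4, so r4c3=4.
Step 4. [r4c5∈{2}] r4c5 is down to just 2 ⇒ r4c5=2.
Step 5. [r5c5∈{6}] nothing but 6 survives at r5c5. So r5c5=6.
Step 6. [r6c1∈{2,5,6}] 6 has one home in row 6: r6c1. So r6c1=6.
Step 7. [r1c5∈{4}] only 4 remains possible at r1c5. So r1c5=4.
Step 8. [r6c6∈{2,5}] 2 has one home in row 6: r6c6 ⇒ r6c6=2.
Step 9. [r1c6∈{1,5,6}] r1c6 is the only open cell in col 6 admitting 5, so r1c6=5.
Step 10. [r1c1∈{2}] r1c1's peers cover all but 2. So r1c1=2.
Step 11. [r1c4∈{1}] r1c4 is down to just 1. So r1c4=1.
Step 12. [r5c3∈{2}] only 2 remains possible at r5c3, so r5c3=2.
Step 13. [r6c2∈{5}] only 5 remains possible at r6c2. So r6c2=5.
Step 14. [r5c4∈{5}] r5c4's peers cover all but 5. So r5c4=5.
Step 15. [r2c4∈{2}] r2c4's peers cover all but 2 ⇒ r2c4=2.
Step 16. [r2c1∈{4}] nothing but 4 survives at r2c1 ⇒ r2c1=4.
Step 17. [r3c1∈{3}] nothing but 3 survives at r3c1 ⇒ r3c1=3.
Step 18. [r4c1∈{5}] nothing but 5 survives at r4c1, so r4c1=5.
Step 19. [r1c3∈{6}] nothing but 6 survives at r1c3, so r1c3=6.
Step 20. [r4c6∈{1}] only 1 remains possible at r4c6, so r4c6=1.
Step 21. [r2c5∈{3}] r2c5 is down to just 3, so r2c5=3.
Step 22. [r2c6∈{6}] r2c6 is down to just 6 ⇒ r2c6=6.
Step 23. [r3c6∈{4}] r3c6 has the single candidate 4 ⇒ r3c6=4.
Step 24. [r2c2∈{1}] only 1 remains possible at r2c2, so r2c2=1.

Answer: 2 3 6 1 4 5 / 4 1 5 2 3 6 / 3 2 1 6 5 4 / 5 6 4 3 2 1 / 1 4 2 5 6 3 / 6 5 3 4 1 2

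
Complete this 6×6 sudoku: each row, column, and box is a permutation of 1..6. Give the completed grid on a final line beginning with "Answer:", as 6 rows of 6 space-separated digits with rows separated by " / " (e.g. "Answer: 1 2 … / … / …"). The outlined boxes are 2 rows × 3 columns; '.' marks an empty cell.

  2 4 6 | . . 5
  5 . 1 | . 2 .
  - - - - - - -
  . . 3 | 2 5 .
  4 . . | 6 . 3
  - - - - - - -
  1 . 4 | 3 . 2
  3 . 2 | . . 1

Step 1. [r5c2∈{5,6}] in row 5, 5 fits only at r5c2. So r5c2=5.
Step 2. [r6c5∈{4,6}] col 5 places 4 nowhere but r6c5 ⇒ r6c5=4.
Step 3. [r3c2∈{1,6}] r3c2 is the only open cell in row 3 admitting 1 ⇒ r3c2=1.
Step 4. [r3c6∈{4}] r3c6's peers cover all but 4, so r3c6=4.
Step 5. [r1c4∈{1}] r1c4 is down to just 1, so r1c4=1.
Step 6. [r1c5∈{3}] r1c5 is down to just 3 ⇒ r1c5=3.
Step 7. [r5c5∈{6}] r5c5 has the single candidate 6, so r5c5=6.
Step 8. [r4c2∈{2}] r4c2 has the single candidate 2, so r4c2=2.
Step 9. [r6c2∈{6}] nothing but 6 survives at r6c2, so r6c2=6.
Step 10. [r6c4∈{5}] only 5 remains possible at r6c4 ⇒ r6c4=5.
Step 11. [r4c3∈{5}] r4c3's peers cover all but 5, so r4c3=5.
Step 12. [r4c5∈{1}] r4c5 is down to just 1. So r4c5=1.
Step 13. [r2c2∈{3}] r2c2 is down to just 3. So r2c2=3.
Step 14. [r3c1∈{6}] only 6 remains possible at r3c1, so r3c1=6.
Step 15. [r2c4∈{4}] r2c4's peers cover all but 4 ⇒ r2c4=4.
Step 16. [r2c6∈{6}] r2c6 is down to just 6 ⇒ r2c6=6.

Answer: 2 4 6 1 3 5 / 5 3 1 4 2 6 / 6 1 3 2 5 4 / 4 2 5 6 1 3 / 1 5 4 3 6 2 / 3 6 2 5 4 1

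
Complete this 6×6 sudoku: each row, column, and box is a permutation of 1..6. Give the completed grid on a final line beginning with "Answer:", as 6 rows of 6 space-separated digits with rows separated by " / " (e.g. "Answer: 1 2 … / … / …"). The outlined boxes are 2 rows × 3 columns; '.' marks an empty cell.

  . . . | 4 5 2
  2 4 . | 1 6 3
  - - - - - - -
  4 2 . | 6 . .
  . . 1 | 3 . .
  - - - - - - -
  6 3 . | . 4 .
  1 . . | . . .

Step 1. [r6c2∈{5}] r6c2 has the single candidate 5. So r6c2=5.
Step 2. [r6c4∈{2}] r6c4 has the single candidate 2 ⇒ r6c4=2.
Step 3. [r5c6∈{1,5}] r5c6 is the only open cell in row 5 admitting 1 ⇒ r5c6=1.
Step 4. [r1c3∈{3,6}] r1c3 is the only open cell in col 3 admitting 6 ⇒ r1c3=6.
Step 5. [r3c6∈{5}] r3c6's peers cover all but 5, so r3c6=5.
Step 6. [r6c3∈{4}] r6c3's peers cover all but 4. So r6c3=4.
Step 7. [r1c1∈{3}] r1c1 has the single candidate 3 ⇒ r1c1=3.
Step 8. [r2c3∈{5}] r2c3 has the single candidate 5. So r2c3=5.
Step 9. [r5c4∈{5}] nothing but 5 survives at r5c4. So r5c4=5.
Step 10. [r4c2∈{6}] r4c2 has the single candidate 6 ⇒ r4c2=6.
Step 11. [r6c6∈{6}] r6c6 is down to just 6, so r6c6=6.
Step 12. [r6c5∈{3}] r6c5's peers cover all but 3 ⇒ r6c5=3.
Step 13. [r4c6∈{4}] only 4 remains possible at r4c6, so r4c6=4.
Step 14. [r3c3∈{3}] r3c3 is down to just 3, so r3c3=3.
Step 15. [r4c1∈{5}] r4c1 is down to just 5, so r4c1=5.
Step 16. [r1c2∈{1}] r1c2's peers cover all but 1 ⇒ r1c2=1.
Step 17. [r4c5∈{2}] only 2 remains possible at r4c5. So r4c5=2.
Step 18. [r3c5∈{1}] r3c5's peers cover all but 1, so r3c5=1.
Step 19. [r5c3∈{2}] r5c3's peers cover all but 2, so r5c3=2.

Answer: 3 1 6 4 5 2 / 2 4 5 1 6 3 / 4 2 3 6 1 5 / 5 6 1 3 2 4 / 6 3 2 5 4 1 / 1 5 4 2 3 6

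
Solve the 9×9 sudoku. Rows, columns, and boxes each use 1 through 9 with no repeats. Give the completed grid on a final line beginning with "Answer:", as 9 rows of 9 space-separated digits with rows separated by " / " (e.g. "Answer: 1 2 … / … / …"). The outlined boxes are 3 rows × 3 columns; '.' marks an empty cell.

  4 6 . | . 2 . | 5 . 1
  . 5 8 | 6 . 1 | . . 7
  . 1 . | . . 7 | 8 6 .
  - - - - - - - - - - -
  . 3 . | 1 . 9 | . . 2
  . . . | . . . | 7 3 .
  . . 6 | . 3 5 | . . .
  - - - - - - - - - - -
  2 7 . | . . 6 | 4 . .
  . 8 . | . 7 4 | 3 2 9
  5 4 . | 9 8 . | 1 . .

Step 1. [r7c3∈{1,3,9}] 9 has one home in row 7: r7c3. So r7c3=9.
Step 2. [r3c9∈{3,4}] 3 has one home in col 9: r3c9. So r3c9=3.
Step 3. [r6c4∈{2,4,7,8}] in col 4, 7 fits only at r6c4 ⇒ r6c4=7.
Step 4. [r5c4∈{2,4,8}] r5c4 is the only open cell in col 4 admitting 2 ⇒ r5c4=2.
Step 5. [r6c8∈{1,4,8,9}] col 8 places 1 nowhere but r6c8 ⇒ r6c8=1.
Step 6. [r3c1∈{9}] nothing but 9 survives at r3c1 ⇒ r3c1=9.
Step 7. [r7c4∈{3,5}] r7c4 is the only open cell in row 7 admitting 3. So r7c4=3.
Step 8. [r2c8∈{4,9}] 4 has one home in box 3: r2c8. So r2c8=4.
Step 9. [r5c6∈{8}] only 8 remains possible at r5c6. So r5c6=8.
Step 10. [r4c1∈{7,8}] in col 1, 7 fits only at r4c1 ⇒ r4c1=7.
Step 11. [r4c8∈{5,8}] 8 has one home in row 4: r4c8. So r4c8=8.
Step 12. [r5c9∈{4,5,6}] in box 6, 5 fits only at r5c9. So r5c9=5.
Step 13. [r8c3∈{1}] r8c3's peers cover all but 1. So r8c3=1.
Step 14. [r3c4∈{4,5}] 4 has one home in col 4: r3c4. So r3c4=4.
Step 15. [r6c7∈{9}] nothing but 9 survives at r6c7. So r6c7=9.
Step 16. [r5c3∈{4}] r5c3 is down to just 4. So r5c3=4.
Step 17. [r4c5∈{4,6}] r4c5 is the only open cell in row 4 admitting 4. So r4c5=4.
Step 18. [r1c6∈{3}] only 3 remains possible at r1c6. So r1c6=3.
Step 19. [r8c4∈{5}] r8c4's peers cover all but 5, so r8c4=5.
Step 20. [r6c9∈{4}] r6c9 has the single candidate 4 ⇒ r6c9=4.
Step 21. [r6c1∈{8}] only 8 remains possible at r6c1 ⇒ r6c1=8.
Step 22. [r1c4∈{8}] r1c4's peers cover all but 8 ⇒ r1c4=8.
Step 23. [r4c3∈{5}] r4c3 has the single candidate 5, so r4c3=5.
Step 24. [r7c5∈{1}] nothing but 1 survives at r7c5. So r7c5=1.
Step 25. [r5c2∈{9}] r5c2 is down to just 9. So r5c2=9.
Step 26. [r9c9∈{6}] r9c9's peers cover all but 6 ⇒ r9c9=6.
Step 27. [r7c9∈{8}] nothing but 8 survives at r7c9 ⇒ r7c9=8.
Step 28. [r2c5∈{9}] nothing but 9 survives at r2c5 ⇒ r2c5=9.
Step 29. [r9c3∈{3}] r9c3 is down to just 3. So r9c3=3.
Step 30. [r7c8∈{5}] r7c8 has the single candidate 5 ⇒ r7c8=5.
Step 31. [r2c1∈{3}] only 3 remains possible at r2c1. So r2c1=3.
Step 32. [r1c8∈{9}] r1c8's peers cover all but 9. So r1c8=9.
Step 33. [r1c3∈{7}] r1c3 has the single candidate 7 ⇒ r1c3=7.
Step 34. [r9c8∈{7}] r9c8's peers cover all but 7 ⇒ r9c8=7.
Step 35. [r6c2∈{2}] nothing but 2 survives at r6c2. So r6c2=2.
Step 36. [r4c7∈{6}] nothing but 6 survives at r4c7. So r4c7=6.
Step 37. [r9c6∈{2}] r9c6's peers cover all but 2, so r9c6=2.
Step 38. [r8c1∈{6}] r8c1 has the single candidate 6 ⇒ r8c1=6.
Step 39. [r5c1∈{1}] r5c1 has the single candidate 1 ⇒ r5c1=1.
Step 40. [r3c3∈{2}] nothing but 2 survives at r3c3 ⇒ r3c3=2.
Step 41. [r3c5∈{5}] nothing but 5 survives at r3c5. So r3c5=5.
Step 42. [r2c7∈{2}] only 2 remains possible at r2c7. So r2c7=2.
Step 43. [r5c5∈{6}] only 6 remains possible at r5c5 ⇒ r5c5=6.

Answer: 4 6 7 8 2 3 5 9 1 / 3 5 8 6 9 1 2 4 7 / 9 1 2 4 5 7 8 6 3 / 7 3 5 1 4 9 6 8 2 / 1 9 4 2 6 8 7 3 5 / 8 2 6 7 3 5 9 1 4 / 2 7 9 3 1 6 4 5 8 / 6 8 1 5 7 4 3 2 9 / 5 4 3 9 8 2 1 7 6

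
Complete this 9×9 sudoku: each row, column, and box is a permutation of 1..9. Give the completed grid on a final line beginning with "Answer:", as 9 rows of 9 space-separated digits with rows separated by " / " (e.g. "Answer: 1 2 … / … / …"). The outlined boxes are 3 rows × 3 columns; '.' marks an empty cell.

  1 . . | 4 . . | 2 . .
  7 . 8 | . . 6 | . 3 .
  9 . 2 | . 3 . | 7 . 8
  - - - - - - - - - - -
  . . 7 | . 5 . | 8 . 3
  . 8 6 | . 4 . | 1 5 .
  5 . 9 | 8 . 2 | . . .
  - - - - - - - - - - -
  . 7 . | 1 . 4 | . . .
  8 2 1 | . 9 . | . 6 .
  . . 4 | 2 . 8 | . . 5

Step 1. [r1c8∈{9}] r1c8 has the single candidate 9 ⇒ r1c8=9.
Step 2. [r5c9∈{2,7,9}] box 6 places 9 nowhere but r5c9, so r5c9=9.
Step 3. [r3c4∈{5}] r3c4's peers cover all but 5 ⇒ r3c4=5.
Step 4. [r6c2∈{1,3,4}] 3 has one home in row 6: r6c2, so r6c2=3.
Step 5. [r6c5∈{1,6,7}] in row 6, 1 fits only at r6c5. So r6c5=1.
Step 6. [r4c1∈{2,4}] 4 has one home in col 1: r4c1 ⇒ r4c1=4.
Step 7. [r1c6∈{7}] r1c6 is down to just 7. So r1c6=7.
Step 8. [r9c5∈{6,7}] r9c5 is the only open cell in col 5 admitting 7 ⇒ r9c5=7.
Step 9. [r3c2∈{4,6}] row 3 places 6 nowhere but r3c2, so r3c2=6.
Step 10. [r3c8∈{1,4}] across row 3, 4 lands solely at r3c8. So r3c8=4.
Step 11. [r8c4∈{3}] r8c4's peers cover all but 3. So r8c4=3.
Step 12. [r6c7∈{4,6}] across col 7, 6 lands solely at r6c7, so r6c7=6.
Step 13. [r1c3∈{3,5}] across row 1, 3 lands solely at r1c3, so r1c3=3.
Step 14. [r8c9∈{4,7}] across row 8, 7 lands solely at r8c9, so r8c9=7.
Step 15. [r9c1∈{3,6}] r9c1 is the only open cell in row 9 admitting 6 ⇒ r9c1=6.
Step 16. [r9c7∈{3,9}] in row 9, 3 fits only at r9c7, so r9c7=3.
Step 17. [r1c2∈{5}] nothing but 5 survives at r1c2. So r1c2=5.
Step 18. [r4c4∈{6,9}] in row 4, 6 fits only at r4c4. So r4c4=6.
Step 19. [r4c8∈{2}] nothing but 2 survives at r4c8 ⇒ r4c8=2.
Step 20. [r6c8∈{7}] r6c8 is down to just 7. So r6c8=7.
Step 21. [r1c5∈{8}] only 8 remains possible at r1c5, so r1c5=8.
Step 22. [r5c1∈{2}] r5c1 has the single candidate 2, so r5c1=2.
Step 23. [r5c4∈{7}] r5c4 is down to just 7 ⇒ r5c4=7.
Step 24. [r2c2∈{4}] only 4 remains possible at r2c2 ⇒ r2c2=4.
Step 25. [r7c9∈{2}] r7c9's peers cover all but 2. So r7c9=2.
Step 26. [r7c8∈{8}] r7c8 is down to just 8. So r7c8=8.
Step 27. [r1c9∈{6}] only 6 remains possible at r1c9, so r1c9=6.
Step 28. [r3c6∈{1}] r3c6 has the single candidate 1. So r3c6=1.
Step 29. [r7c5∈{6}] only 6 remains possible at r7c5 ⇒ r7c5=6.
Step 30. [r7c1∈{3}] only 3 remains possible at r7c1. So r7c1=3.
Step 31. [r7c3∈{5}] nothing but 5 survives at r7c3 ⇒ r7c3=5.
Step 32. [r7c7∈{9}] r7c7 has the single candidate 9. So r7c7=9.
Step 33. [r9c2∈{9}] r9c2 is down to just 9. So r9c2=9.
Step 34. [r9c8∈{1}] nothing but 1 survives at r9c8, so r9c8=1.
Step 35. [r2c4∈{9}] r2c4 is down to just 9 ⇒ r2c4=9.
Step 36. [r6c9∈{4}] r6c9 is down to just 4. So r6c9=4.
Step 37. [r5c6∈{3}] nothing but 3 survives at r5c6, so r5c6=3.
Step 38. [r8c7∈{4}] r8c7 is down to just 4. So r8c7=4.
Step 39. [r2c9∈{1}] nothing but 1 survives at r2c9 ⇒ r2c9=1.
Step 40. [r2c7∈{5}] r2c7 has the single candidate 5 ⇒ r2c7=5.
Step 41. [r8c6∈{5}] r8c6 is down to just 5, so r8c6=5.
Step 42. [r4c6∈{9}] only 9 remains possible at r4c6 ⇒ r4c6=9.
Step 43. [r2c5∈{2}] r2c5's peers cover all but 2, so r2c5=2.
Step 44. [r4c2∈{1}] only 1 remains possible at r4c2, so r4c2=1.

Answer: 1 5 3 4 8 7 2 9 6 / 7 4 8 9 2 6 5 3 1 / 9 6 2 5 3 1 7 4 8 / 4 1 7 6 5 9 8 2 3 / 2 8 6 7 4 3 1 5 9 / 5 3 9 8 1 2 6 7 4 / 3 7 5 1 6 4 9 8 2 / 8 2 1 3 9 5 4 6 7 / 6 9 4 2 7 8 3 1 5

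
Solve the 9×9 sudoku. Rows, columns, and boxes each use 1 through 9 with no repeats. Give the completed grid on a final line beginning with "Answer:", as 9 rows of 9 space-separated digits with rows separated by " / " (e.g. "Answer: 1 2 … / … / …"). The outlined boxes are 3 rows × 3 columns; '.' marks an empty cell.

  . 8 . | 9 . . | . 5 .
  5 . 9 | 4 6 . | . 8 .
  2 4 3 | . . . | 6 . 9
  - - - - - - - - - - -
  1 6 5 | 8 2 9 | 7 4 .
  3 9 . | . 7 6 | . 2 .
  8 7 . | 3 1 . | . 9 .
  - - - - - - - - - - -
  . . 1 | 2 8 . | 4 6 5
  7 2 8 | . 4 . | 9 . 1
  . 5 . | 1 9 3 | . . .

Step 1. [r3c4∈{5,7}] in col 4, 7 fits only at r3c4. So r3c4=7.
Step 2. [r2c9∈{2,3,7}] row 2 places 7 nowhere but r2c9. So r2c9=7.
Step 3. [r5c7∈{1,5,8}] 1 has one home in row 5: r5c7, so r5c7=1.
Step 4. [r2c7∈{2,3}] r2c7 is the only open cell in row 2 admitting 3, so r2c7=3.
Step 5. [r8c6∈{5}] r8c6's peers cover all but 5. So r8c6=5.
Step 6. [r1c6∈{1,2}] across row 1, 1 lands solely at r1c6, so r1c6=1.
Step 7. [r9c1∈{4,6}] 4 has one home in col 1: r9c1. So r9c1=4.
Step 8. [r1c7∈{2}] nothing but 2 survives at r1c7, so r1c7=2.
Step 9. [r5c9∈{8}] r5c9 has the single candidate 8 ⇒ r5c9=8.
Step 10. [r5c3∈{4}] r5c3's peers cover all but 4, so r5c3=4.
Step 11. [r1c3∈{6,7}] r1c3 is the only open cell in row 1 admitting 7 ⇒ r1c3=7.
Step 12. [r9c7∈{8}] nothing but 8 survives at r9c7 ⇒ r9c7=8.
Step 13. [r7c2∈{3}] only 3 remains possible at r7c2, so r7c2=3.
Step 14. [r4c9∈{3}] r4c9 is down to just 3 ⇒ r4c9=3.
Step 15. [r1c5∈{3}] r1c5 has the single candidate 3 ⇒ r1c5=3.
Step 16. [r9c9∈{2}] r9c9's peers cover all but 2, so r9c9=2.
Step 17. [r2c6∈{2}] r2c6 has the single candidate 2. So r2c6=2.
Step 18. [r3c6∈{8}] r3c6 has the single candidate 8. So r3c6=8.
Step 19. [r5c4∈{5}] r5c4 is down to just 5, so r5c4=5.
Step 20. [r1c9∈{4}] r1c9 has the single candidate 4. So r1c9=4.
Step 21. [r3c8∈{1}] r3c8's peers cover all but 1. So r3c8=1.
Step 22. [r7c6∈{7}] r7c6 has the single candidate 7. So r7c6=7.
Step 23. [r3c5∈{5}] nothing but 5 survives at r3c5, so r3c5=5.
Step 24. [r1c1∈{6}] r1c1 has the single candidate 6. So r1c1=6.
Step 25. [r6c9∈{6}] only 6 remains possible at r6c9, so r6c9=6.
Step 26. [r6c3∈{2}] nothing but 2 survives at r6c3, so r6c3=2.
Step 27. [r6c6∈{4}] r6c6 has the single candidate 4 ⇒ r6c6=4.
Step 28. [r2c2∈{1}] r2c2 is down to just 1, so r2c2=1.
Step 29. [r8c4∈{6}] r8c4 is down to just 6, so r8c4=6.
Step 30. [r6c7∈{5}] r6c7's peers cover all but 5, so r6c7=5.
Step 31. [r7c1∈{9}] r7c1 is down to just 9 ⇒ r7c1=9.
Step 32. [r9c3∈{6}] r9c3 has the single candidate 6. So r9c3=6.
Step 33. [r9c8∈{7}] r9c8 has the single candidate 7, so r9c8=7.
Step 34. [r8c8∈{3}] r8c8 has the single candidate 3. So r8c8=3.

Answer: 6 8 7 9 3 1 2 5 4 / 5 1 9 4 6 2 3 8 7 / 2 4 3 7 5 8 6 1 9 / 1 6 5 8 2 9 7 4 3 / 3 9 4 5 7 6 1 2 8 / 8 7 2 3 1 4 5 9 6 / 9 3 1 2 8 7 4 6 5 / 7 2 8 6 4 5 9 3 1 / 4 5 6 1 9 3 8 7 2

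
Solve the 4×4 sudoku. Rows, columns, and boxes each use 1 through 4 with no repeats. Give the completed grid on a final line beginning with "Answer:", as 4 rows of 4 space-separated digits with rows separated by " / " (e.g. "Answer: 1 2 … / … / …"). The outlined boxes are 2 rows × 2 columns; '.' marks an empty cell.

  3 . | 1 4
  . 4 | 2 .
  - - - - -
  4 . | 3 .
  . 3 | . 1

Step 1. [r1c2∈{2}] r1c2's peers cover all but 2, so r1c2=2.
Step 2. [r2c4∈{3}] r2c4 has the single candidate 3. So r2c4=3.
Step 3. [r4c3∈{4}] only 4 remains possible at r4c3. So r4c3=4.
Step 4. [r2c1∈{1}] nothing but 1 survives at r2c1. So r2c1=1.
Step 5. [r3c2∈{1}] r3c2 is down to just 1, so r3c2=1.
Step 6. [r4c1∈{2}] r4c1 is down to just 2, so r4c1=2.
Step 7. [r3c4∈{2}] only 2 remains possible at r3c4, so r3c4=2.

Answer: 3 2 1 4 / 1 4 2 3 / 4 1 3 2 / 2 3 4 1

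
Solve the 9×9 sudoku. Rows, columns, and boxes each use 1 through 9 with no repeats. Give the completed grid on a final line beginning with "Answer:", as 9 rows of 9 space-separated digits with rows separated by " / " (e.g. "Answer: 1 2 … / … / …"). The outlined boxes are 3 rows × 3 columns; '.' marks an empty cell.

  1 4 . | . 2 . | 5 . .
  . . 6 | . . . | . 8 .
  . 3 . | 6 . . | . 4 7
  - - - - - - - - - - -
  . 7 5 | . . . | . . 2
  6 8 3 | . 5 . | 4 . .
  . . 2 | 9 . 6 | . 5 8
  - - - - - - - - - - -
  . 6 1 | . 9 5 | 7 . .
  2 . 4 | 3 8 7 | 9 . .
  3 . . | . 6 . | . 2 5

Step 1. [r3c5∈{1}] only 1 remains possible at r3c5, so r3c5=1.
Step 2. [r2c1∈{5,7,9}] in col 1, 7 fits only at r2c1. So r2c1=7.
Step 3. [r7c8∈{3}] r7c8 has the single candidate 3. So r7c8=3.
Step 4. [r6c5∈{3,4,7}] in row 6, 7 fits only at r6c5 ⇒ r6c5=7.
Step 5. [r2c2∈{2,5,9}] r2c2 is the only open cell in col 2 admitting 2. So r2c2=2.
Step 6. [r6c7∈{1,3}] in row 6, 3 fits only at r6c7 ⇒ r6c7=3.
Step 7. [r4c1∈{4,9}] r4c1 is the only open cell in box 4 admitting 9. So r4c1=9.
Step 8. [r2c7∈{1}] r2c7 is down to just 1. So r2c7=1.
Step 9. [r5c6∈{1,2}] in col 6, 2 fits only at r5c6. So r5c6=2.
Step 10. [r5c4∈{1}] r5c4 has the single candidate 1 ⇒ r5c4=1.
Step 11. [r9c4∈{4}] r9c4 is down to just 4. So r9c4=4.
Step 12. [r5c9∈{9}] r5c9 has the single candidate 9 ⇒ r5c9=9.
Step 13. [r2c6∈{3,4,9}] across row 2, 9 lands solely at r2c6 ⇒ r2c6=9.
Step 14. [r3c6∈{8}] r3c6 has the single candidate 8. So r3c6=8.
Step 15. [r1c6∈{3}] r1c6's peers cover all but 3. So r1c6=3.
Step 16. [r9c3∈{7,8,9}] r9c3 is the only open cell in row 9 admitting 7, so r9c3=7.
Step 17. [r8c9∈{1,6}] r8c9 is the only open cell in col 9 admitting 1 ⇒ r8c9=1.
Step 18. [r1c8∈{6,9}] in col 8, 9 fits only at r1c8 ⇒ r1c8=9.
Step 19. [r2c5∈{4}] only 4 remains possible at r2c5, so r2c5=4.
Step 20. [r4c7∈{6}] r4c7's peers cover all but 6. So r4c7=6.
Step 21. [r3c7∈{2}] r3c7 is down to just 2, so r3c7=2.
Step 22. [r2c9∈{3}] only 3 remains possible at r2c9, so r2c9=3.
Step 23. [r3c3∈{9}] nothing but 9 survives at r3c3, so r3c3=9.
Step 24. [r6c1∈{4}] r6c1's peers cover all but 4 ⇒ r6c1=4.
Step 25. [r8c8∈{6}] nothing but 6 survives at r8c8. So r8c8=6.
Step 26. [r7c1∈{8}] only 8 remains possible at r7c1, so r7c1=8.
Step 27. [r4c8∈{1}] r4c8's peers cover all but 1, so r4c8=1.
Step 28. [r4c6∈{4}] r4c6 has the single candidate 4, so r4c6=4.
Step 29. [r9c7∈{8}] nothing but 8 survives at r9c7, so r9c7=8.
Step 30. [r6c2∈{1}] r6c2 is down to just 1. So r6c2=1.
Step 31. [r7c9∈{4}] only 4 remains possible at r7c9 ⇒ r7c9=4.
Step 32. [r3c1∈{5}] r3c1's peers cover all but 5. So r3c1=5.
Step 33. [r5c8∈{7}] r5c8's peers cover all but 7, so r5c8=7.
Step 34. [r4c4∈{8}] r4c4 has the single candidate 8, so r4c4=8.
Step 35. [r2c4∈{5}] r2c4's peers cover all but 5. So r2c4=5.
Step 36. [r1c9∈{6}] r1c9 has the single candidate 6. So r1c9=6.
Step 37. [r9c6∈{1}] r9c6 is down to just 1. So r9c6=1.
Step 38. [r4c5∈{3}] nothing but 3 survives at r4c5, so r4c5=3.
Step 39. [r1c3∈{8}] only 8 remains possible at r1c3 ⇒ r1c3=8.
Step 40. [r7c4∈{2}] r7c4 is down to just 2. So r7c4=2.
Step 41. [r9c2∈{9}] nothing but 9 survives at r9c2. So r9c2=9.
Step 42. [r8c2∈{5}] only 5 remains possible at r8c2, so r8c2=5.
Step 43. [r1c4∈{7}] only 7 remains possible at r1c4. So r1c4=7.

Answer: 1 4 8 7 2 3 5 9 6 / 7 2 6 5 4 9 1 8 3 / 5 3 9 6 1 8 2 4 7 / 9 7 5 8 3 4 6 1 2 / 6 8 3 1 5 2 4 7 9 / 4 1 2 9 7 6 3 5 8 / 8 6 1 2 9 5 7 3 4 / 2 5 4 3 8 7 9 6 1 / 3 9 7 4 6 1 8 2 5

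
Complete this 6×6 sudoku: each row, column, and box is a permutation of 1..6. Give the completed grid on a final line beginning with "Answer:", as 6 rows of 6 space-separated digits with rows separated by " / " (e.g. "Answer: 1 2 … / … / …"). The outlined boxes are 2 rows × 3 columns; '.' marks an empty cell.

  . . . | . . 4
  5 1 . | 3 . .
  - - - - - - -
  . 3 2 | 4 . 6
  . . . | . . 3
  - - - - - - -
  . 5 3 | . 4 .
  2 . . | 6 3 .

Step 1. [r4c3∈{1,4,5,6}] r4c3 is the only open cell in col 3 admitting 5, so r4c3=5.
Step 2. [r1c3∈{6}] r1c3 has the single candidate 6, so r1c3=6.
Step 3. [r2c6∈{2}] r2c6's peers cover all but 2 ⇒ r2c6=2.
Step 4. [r3c1∈{1}] r3c1 is down to just 1. So r3c1=1.
Step 5. [r6c2∈{4}] only 4 remains possible at r6c2 ⇒ r6c2=4.
Step 6. [r5c4∈{1,2}] across row 5, 2 lands solely at r5c4, so r5c4=2.
Step 7. [r4c4∈{1}] nothing but 1 survives at r4c4 ⇒ r4c4=1.
Step 8. [r6c6∈{1,5}] row 6 places 5 nowhere but r6c6 ⇒ r6c6=5.
Step 9. [r5c1∈{6}] nothing but 6 survives at r5c1. So r5c1=6.
Step 10. [r1c4∈{5}] r1c4's peers cover all but 5. So r1c4=5.
Step 11. [r6c3∈{1}] r6c3 has the single candidate 1 ⇒ r6c3=1.
Step 12. [r4c1∈{4}] r4c1's peers cover all but 4, so r4c1=4.
Step 13. [r4c5∈{2}] nothing but 2 survives at r4c5, so r4c5=2.
Step 14. [r1c5∈{1}] nothing but 1 survives at r1c5. So r1c5=1.
Step 15. [r1c2∈{2}] nothing but 2 survives at r1c2, so r1c2=2.
Step 16. [r2c3∈{4}] only 4 remains possible at r2c3. So r2c3=4.
Step 17. [r1c1∈{3}] only 3 remains possible at r1c1, so r1c1=3.
Step 18. [r2c5∈{6}] r2c5's peers cover all but 6 ⇒ r2c5=6.
Step 19. [r5c6∈{1}] r5c6 has the single candidate 1. So r5c6=1.
Step 20. [r3c5∈{5}] r3c5 has the single candidate 5 ⇒ r3c5=5.
Step 21. [r4c2∈{6}] r4c2 has the single candidate 6, so r4c2=6.

Answer: 3 2 6 5 1 4 / 5 1 4 3 6 2 / 1 3 2 4 5 6 / 4 6 5 1 2 3 / 6 5 3 2 4 1 / 2 4 1 6 3 5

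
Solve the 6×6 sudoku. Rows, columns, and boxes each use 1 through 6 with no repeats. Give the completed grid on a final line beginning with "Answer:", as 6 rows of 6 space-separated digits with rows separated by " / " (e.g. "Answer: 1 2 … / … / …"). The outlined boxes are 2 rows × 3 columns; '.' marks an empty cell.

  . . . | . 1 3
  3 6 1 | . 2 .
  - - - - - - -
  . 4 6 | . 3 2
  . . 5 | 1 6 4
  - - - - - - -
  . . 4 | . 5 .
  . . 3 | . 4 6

Step 1. [r4c1∈{2}] r4c1's peers cover all but 2 ⇒ r4c1=2.
Step 2. [r3c4∈{5}] only 5 remains possible at r3c4 ⇒ r3c4=5.
Step 3. [r3c1∈{1}] nothing but 1 survives at r3c1. So r3c1=1.
Step 4. [r6c2∈{1,2,5}] across row 6, 1 lands solely at r6c2 ⇒ r6c2=1.
Step 5. [r1c1∈{4,5}] col 1 places 4 nowhere but r1c1 ⇒ r1c1=4.
Step 6. [r5c2∈{2}] r5c2's peers cover all but 2, so r5c2=2.
Step 7. [r2c4∈{4}] only 4 remains possible at r2c4. So r2c4=4.
Step 8. [r2c6∈{5}] only 5 remains possible at r2c6. So r2c6=5.
Step 9. [r5c1∈{6}] r5c1 has the single candidate 6, so r5c1=6.
Step 10. [r6c1∈{5}] r6c1 has the single candidate 5. So r6c1=5.
Step 11. [r4c2∈{3}] r4c2's peers cover all but 3, so r4c2=3.
Step 12. [r1c4∈{6}] only 6 remains possible at r1c4, so r1c4=6.
Step 13. [r5c4∈{3}] only 3 remains possible at r5c4 ⇒ r5c4=3.
Step 14. [r6c4∈{2}] r6c4 is down to just 2. So r6c4=2.
Step 15. [r5c6∈{1}] r5c6 has the single candidate 1 ⇒ r5c6=1.
Step 16. [r1c2∈{5}] r1c2's peers cover all but 5. So r1c2=5.
Step 17. [r1c3∈{2}] nothing but 2 survives at r1c3 ⇒ r1c3=2.

Answer: 4 5 2 6 1 3 / 3 6 1 4 2 5 / 1 4 6 5 3 2 / 2 3 5 1 6 4 / 6 2 4 3 5 1 / 5 1 3 2 4 6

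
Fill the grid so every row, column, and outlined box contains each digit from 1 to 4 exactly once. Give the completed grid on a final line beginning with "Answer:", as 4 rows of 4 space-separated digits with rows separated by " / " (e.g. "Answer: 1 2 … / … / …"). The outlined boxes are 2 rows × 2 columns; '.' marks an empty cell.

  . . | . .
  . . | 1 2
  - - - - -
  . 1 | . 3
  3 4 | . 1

Step 1. [r1c2∈{2,3}] in col 2, 2 fits only at r1c2, so r1c2=2.
Step 2. [r1c4∈{4}] nothing but 4 survives at r1c4. So r1c4=4.
Step 3. [r4c3∈{2}] nothing but 2 survives at r4c3 ⇒ r4c3=2.
Step 4. [r3c1∈{2}] nothing but 2 survives at r3c1, so r3c1=2.
Step 5. [r1c3∈{3}] r1c3 has the single candidate 3 ⇒ r1c3=3.
Step 6. [r3c3∈{4}] only 4 remains possible at r3c3, so r3c3=4.
Step 7. [r1c1∈{1}] r1c1's peers cover all but 1, so r1c1=1.
Step 8. [r2c2∈{3}] r2c2 has the single candidate 3. So r2c2=3.
Step 9. [r2c1∈{4}] r2c1 has the single candidate 4 ⇒ r2c1=4.

Answer: 1 2 3 4 / 4 3 1 2 / 2 1 4 3 / 3 4 2 1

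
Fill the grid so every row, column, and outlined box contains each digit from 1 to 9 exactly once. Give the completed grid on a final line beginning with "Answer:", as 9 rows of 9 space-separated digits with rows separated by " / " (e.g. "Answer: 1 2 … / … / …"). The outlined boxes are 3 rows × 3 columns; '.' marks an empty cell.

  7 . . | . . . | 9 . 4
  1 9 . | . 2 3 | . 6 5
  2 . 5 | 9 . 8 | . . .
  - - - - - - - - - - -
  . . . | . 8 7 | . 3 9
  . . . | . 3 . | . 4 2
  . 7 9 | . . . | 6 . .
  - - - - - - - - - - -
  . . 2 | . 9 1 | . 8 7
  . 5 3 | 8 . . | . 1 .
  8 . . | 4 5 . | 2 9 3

Step 1. [r9c6∈{6}] r9c6 is down to just 6 ⇒ r9c6=6.
Step 2. [r5c7∈{1,5,7,8}] across row 5, 7 lands solely at r5c7 ⇒ r5c7=7.
Step 3. [r3c5∈{1,4,6,7}] r3c5 is the only open cell in box 2 admitting 4, so r3c5=4.
Step 4. [r3c2∈{3,6}] 6 has one home in row 3: r3c2, so r3c2=6.
Step 5. [r6c5∈{1}] nothing but 1 survives at r6c5 ⇒ r6c5=1.
Step 6. [r4c7∈{1,5}] across box 6, 1 lands solely at r4c7 ⇒ r4c7=1.
Step 7. [r7c1∈{4,6}] row 7 places 6 nowhere but r7c1 ⇒ r7c1=6.
Step 8. [r5c1∈{5}] only 5 remains possible at r5c1 ⇒ r5c1=5.
Step 9. [r4c4∈{2,5,6}] row 4 places 5 nowhere but r4c4, so r4c4=5.
Step 10. [r4c1∈{4}] nothing but 4 survives at r4c1 ⇒ r4c1=4.
Step 11. [r1c3∈{8}] nothing but 8 survives at r1c3. So r1c3=8.
Step 12. [r9c2∈{1}] nothing but 1 survives at r9c2 ⇒ r9c2=1.
Step 13. [r5c4∈{6}] r5c4's peers cover all but 6, so r5c4=6.
Step 14. [r8c7∈{4}] r8c7 is down to just 4. So r8c7=4.
Step 15. [r8c6∈{2}] r8c6 has the single candidate 2, so r8c6=2.
Step 16. [r8c5∈{7}] r8c5's peers cover all but 7, so r8c5=7.
Step 17. [r8c1∈{9}] r8c1's peers cover all but 9, so r8c1=9.
Step 18. [r4c2∈{2}] r4c2 has the single candidate 2, so r4c2=2.
Step 19. [r7c2∈{4}] only 4 remains possible at r7c2, so r7c2=4.
Step 20. [r5c3∈{1}] only 1 remains possible at r5c3, so r5c3=1.
Step 21. [r6c6∈{4}] r6c6 has the single candidate 4. So r6c6=4.
Step 22. [r9c3∈{7}] nothing but 7 survives at r9c3 ⇒ r9c3=7.
Step 23. [r6c4∈{2}] r6c4's peers cover all but 2 ⇒ r6c4=2.
Step 24. [r2c7∈{8}] only 8 remains possible at r2c7, so r2c7=8.
Step 25. [r8c9∈{6}] r8c9's peers cover all but 6, so r8c9=6.
Step 26. [r3c9∈{1}] r3c9 is down to just 1. So r3c9=1.
Step 27. [r5c2∈{8}] only 8 remains possible at r5c2. So r5c2=8.
Step 28. [r3c8∈{7}] r3c8 has the single candidate 7, so r3c8=7.
Step 29. [r1c4∈{1}] r1c4 has the single candidate 1. So r1c4=1.
Step 30. [r3c7∈{3}] nothing but 3 survives at r3c7, so r3c7=3.
Step 31. [r4c3∈{6}] only 6 remains possible at r4c3, so r4c3=6.
Step 32. [r2c3∈{4}] nothing but 4 survives at r2c3. So r2c3=4.
Step 33. [r5c6∈{9}] r5c6 is down to just 9, so r5c6=9.
Step 34. [r2c4∈{7}] r2c4 has the single candidate 7 ⇒ r2c4=7.
Step 35. [r7c7∈{5}] r7c7 has the single candidate 5 ⇒ r7c7=5.
Step 36. [r1c2∈{3}] r1c2 is down to just 3, so r1c2=3.
Step 37. [r1c5∈{6}] only 6 remains possible at r1c5. So r1c5=6.
Step 38. [r6c1∈{3}] only 3 remains possible at r6c1, so r6c1=3.
Step 39. [r6c9∈{8}] r6c9's peers cover all but 8. So r6c9=8.
Step 40. [r1c8∈{2}] r1c8's peers cover all but 2, so r1c8=2.
Step 41. [r7c4∈{3}] r7c4 is down to just 3 ⇒ r7c4=3.
Step 42. [r6c8∈{5}] r6c8 has the single candidate 5, so r6c8=5.
Step 43. [r1c6∈{5}] r1c6 is down to just 5, so r1c6=5.

Answer: 7 3 8 1 6 5 9 2 4 / 1 9 4 7 2 3 8 6 5 / 2 6 5 9 4 8 3 7 1 / 4 2 6 5 8 7 1 3 9 / 5 8 1 6 3 9 7 4 2 / 3 7 9 2 1 4 6 5 8 / 6 4 2 3 9 1 5 8 7 / 9 5 3 8 7 2 4 1 6 / 8 1 7 4 5 6 2 9 3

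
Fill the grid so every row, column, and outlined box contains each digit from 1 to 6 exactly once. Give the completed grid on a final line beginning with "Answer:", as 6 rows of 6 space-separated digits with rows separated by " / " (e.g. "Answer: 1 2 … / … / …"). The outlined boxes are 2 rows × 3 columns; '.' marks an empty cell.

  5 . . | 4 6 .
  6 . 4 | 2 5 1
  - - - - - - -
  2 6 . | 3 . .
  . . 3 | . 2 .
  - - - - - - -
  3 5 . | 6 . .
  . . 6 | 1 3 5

Step 1. [r6c2∈{2,4}] in row 6, 2 fits only at r6c2. So r6c2=2.
Step 2. [r3c6∈{4}] r3c6's peers cover all but 4. So r3c6=4.
Step 3. [r4c1∈{1,4}] col 1 places 1 nowhere but r4c1 ⇒ r4c1=1.
Step 4. [r1c2∈{1,3}] in col 2, 1 fits only at r1c2 ⇒ r1c2=1.
Step 5. [r5c5∈{4}] only 4 remains possible at r5c5, so r5c5=4.
Step 6. [r4c4∈{5}] r4c4's peers cover all but 5 ⇒ r4c4=5.
Step 7. [r1c3∈{2}] only 2 remains possible at r1c3 ⇒ r1c3=2.
Step 8. [r3c3∈{5}] r3c3 is down to just 5 ⇒ r3c3=5.
Step 9. [r1c6∈{3}] r1c6 has the single candidate 3 ⇒ r1c6=3.
Step 10. [r3c5∈{1}] r3c5 is down to just 1. So r3c5=1.
Step 11. [r5c6∈{2}] r5c6 is down to just 2. So r5c6=2.
Step 12. [r2c2∈{3}] nothing but 3 survives at r2c2, so r2c2=3.
Step 13. [r4c6∈{6}] r4c6 is down to just 6 ⇒ r4c6=6.
Step 14. [r6c1∈{4}] r6c1 has the single candidate 4. So r6c1=4.
Step 15. [r4c2∈{4}] nothing but 4 survives at r4c2. So r4c2=4.
Step 16. [r5c3∈{1}] r5c3 has the single candidate 1. So r5c3=1.

Answer: 5 1 2 4 6 3 / 6 3 4 2 5 1 / 2 6 5 3 1 4 / 1 4 3 5 2 6 / 3 5 1 6 4 2 / 4 2 6 1 3 5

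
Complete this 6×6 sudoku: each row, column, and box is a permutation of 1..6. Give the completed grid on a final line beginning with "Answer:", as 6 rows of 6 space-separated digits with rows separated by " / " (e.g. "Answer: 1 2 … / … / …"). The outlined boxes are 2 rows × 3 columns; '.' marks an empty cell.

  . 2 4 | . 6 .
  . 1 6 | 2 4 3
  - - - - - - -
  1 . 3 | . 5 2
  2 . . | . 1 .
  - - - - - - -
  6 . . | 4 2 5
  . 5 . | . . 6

Step 1. [r6c4∈{1,3}] box 6 places 1 nowhere but r6c4, so r6c4=1.
Step 2. [r3c4∈{6}] only 6 remains possible at r3c4. So r3c4=6.
Step 3. [r1c1∈{3,5}] in row 1, 3 fits only at r1c1 ⇒ r1c1=3.
Step 4. [r4c6∈{4}] r4c6 is down to just 4, so r4c6=4.
Step 5. [r5c2∈{3}] nothing but 3 survives at r5c2, so r5c2=3.
Step 6. [r4c2∈{6}] nothing but 6 survives at r4c2, so r4c2=6.
Step 7. [r1c4∈{5}] r1c4 has the single candidate 5, so r1c4=5.
Step 8. [r2c1∈{5}] r2c1 has the single candidate 5 ⇒ r2c1=5.
Step 9. [r1c6∈{1}] r1c6 is down to just 1. So r1c6=1.
Step 10. [r6c3∈{2}] only 2 remains possible at r6c3, so r6c3=2.
Step 11. [r6c1∈{4}] nothing but 4 survives at r6c1, so r6c1=4.
Step 12. [r3c2∈{4}] only 4 remains possible at r3c2. So r3c2=4.
Step 13. [r4c4∈{3}] only 3 remains possible at r4c4. So r4c4=3.
Step 14. [r5c3∈{1}] nothing but 1 survives at r5c3 ⇒ r5c3=1.
Step 15. [r6c5∈{3}] r6c5 is down to just 3 ⇒ r6c5=3.
Step 16. [r4c3∈{5}] r4c3's peers cover all but 5, so r4c3=5.

Answer: 3 2 4 5 6 1 / 5 1 6 2 4 3 / 1 4 3 6 5 2 / 2 6 5 3 1 4 / 6 3 1 4 2 5 / 4 5 2 1 3 6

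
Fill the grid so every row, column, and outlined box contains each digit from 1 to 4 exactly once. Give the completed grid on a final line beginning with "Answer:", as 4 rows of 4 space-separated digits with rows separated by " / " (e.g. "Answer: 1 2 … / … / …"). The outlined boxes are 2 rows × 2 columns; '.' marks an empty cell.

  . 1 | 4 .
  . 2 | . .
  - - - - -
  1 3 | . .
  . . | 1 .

Step 1. [r4c4∈{2,3,4}] across row 4, 3 lands solely at r4c4. So r4c4=3.
Step 2. [r2c1∈{3,4}] r2c1 is the only open cell in row 2 admitting 4, so r2c1=4.
Step 3. [r3c3∈{2}] nothing but 2 survives at r3c3 ⇒ r3c3=2.
Step 4. [r1c1∈{3}] r1c1's peers cover all but 3, so r1c1=3.
Step 5. [r2c4∈{1}] r2c4 has the single candidate 1 ⇒ r2c4=1.
Step 6. [r2c3∈{3}] r2c3 has the single candidate 3. So r2c3=3.
Step 7. [r4c2∈{4}] r4c2's peers cover all but 4, so r4c2=4.
Step 8. [r1c4∈{2}] r1c4 is down to just 2 ⇒ r1c4=2.
Step 9. [r3c4∈{4}] only 4 remains possible at r3c4, so r3c4=4.
Step 10. [r4c1∈{2}] r4c1's peers cover all but 2, so r4c1=2.

Answer: 3 1 4 2 / 4 2 3 1 / 1 3 2 4 / 2 4 1 3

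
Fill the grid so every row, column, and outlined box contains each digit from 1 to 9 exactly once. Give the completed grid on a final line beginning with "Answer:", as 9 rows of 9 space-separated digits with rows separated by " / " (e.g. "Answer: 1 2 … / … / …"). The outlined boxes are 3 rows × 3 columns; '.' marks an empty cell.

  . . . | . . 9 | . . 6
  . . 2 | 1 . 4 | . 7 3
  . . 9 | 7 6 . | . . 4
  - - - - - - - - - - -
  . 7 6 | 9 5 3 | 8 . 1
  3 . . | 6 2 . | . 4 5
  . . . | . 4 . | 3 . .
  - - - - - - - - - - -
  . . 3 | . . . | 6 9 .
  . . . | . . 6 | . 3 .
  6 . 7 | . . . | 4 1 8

Step 1. [r8c7∈{2,5,7}] 5 has one home in box 9: r8c7. So r8c7=5.
Step 2. [r6c4∈{8}] r6c4's peers cover all but 8, so r6c4=8.
Step 3. [r2c5∈{8}] r2c5 has the single candidate 8 ⇒ r2c5=8.
Step 4. [r2c1∈{5}] r2c1's peers cover all but 5 ⇒ r2c1=5.
Step 5. [r7c6∈{1,2,5,7,8}] r7c6 is the only open cell in col 6 admitting 8 ⇒ r7c6=8.
Step 6. [r6c9∈{2,7,9}] r6c9 is the only open cell in col 9 admitting 9, so r6c9=9.
Step 7. [r8c1∈{1,2,4,8,9}] col 1 places 9 nowhere but r8c1 ⇒ r8c1=9.
Step 8. [r4c8∈{2}] r4c8 has the single candidate 2, so r4c8=2.
Step 9. [r1c5∈{3}] r1c5's peers cover all but 3, so r1c5=3.
Step 10. [r1c1∈{1,4,7,8}] across row 1, 7 lands solely at r1c1, so r1c1=7.
Step 11. [r3c1∈{1,8}] in col 1, 8 fits only at r3c1, so r3c1=8.
Step 12. [r6c3∈{1,5}] across col 3, 5 lands solely at r6c3 ⇒ r6c3=5.
Step 13. [r6c6∈{1,7}] across row 6, 7 lands solely at r6c6, so r6c6=7.
Step 14. [r5c2∈{1,8,9}] across row 5, 9 lands solely at r5c2, so r5c2=9.
Step 15. [r8c2∈{1,2,4,8}] col 2 places 8 nowhere but r8c2. So r8c2=8.
Step 16. [r9c4∈{2,3,5}] 3 has one home in row 9: r9c4, so r9c4=3.
Step 17. [r3c8∈{5}] r3c8 is down to just 5. So r3c8=5.
Step 18. [r9c6∈{2,5}] 5 has one home in col 6: r9c6. So r9c6=5.
Step 19. [r7c2∈{1,2,4,5}] 5 has one home in row 7: r7c2. So r7c2=5.
Step 20. [r1c2∈{1,4}] r1c2 is the only open cell in col 2 admitting 4 ⇒ r1c2=4.
Step 21. [r1c3∈{1}] r1c3 has the single candidate 1, so r1c3=1.
Step 22. [r7c1∈{1,2,4}] across box 7, 1 lands solely at r7c1. So r7c1=1.
Step 23. [r7c4∈{2,4}] r7c4 is the only open cell in row 7 admitting 4, so r7c4=4.
Step 24. [r8c4∈{2}] r8c4 is down to just 2, so r8c4=2.
Step 25. [r7c5∈{7}] nothing but 7 survives at r7c5, so r7c5=7.
Step 26. [r1c7∈{2}] nothing but 2 survives at r1c7 ⇒ r1c7=2.
Step 27. [r6c1∈{2}] r6c1 has the single candidate 2, so r6c1=2.
Step 28. [r5c7∈{7}] r5c7 has the single candidate 7. So r5c7=7.
Step 29. [r8c9∈{7}] only 7 remains possible at r8c9. So r8c9=7.
Step 30. [r1c4∈{5}] only 5 remains possible at r1c4. So r1c4=5.
Step 31. [r9c2∈{2}] r9c2 is down to just 2 ⇒ r9c2=2.
Step 32. [r5c6∈{1}] only 1 remains possible at r5c6, so r5c6=1.
Step 33. [r8c5∈{1}] nothing but 1 survives at r8c5, so r8c5=1.
Step 34. [r6c2∈{1}] r6c2 is down to just 1 ⇒ r6c2=1.
Step 35. [r8c3∈{4}] r8c3 has the single candidate 4 ⇒ r8c3=4.
Step 36. [r3c7∈{1}] r3c7 is down to just 1 ⇒ r3c7=1.
Step 37. [r3c2∈{3}] r3c2's peers cover all but 3, so r3c2=3.
Step 38. [r2c2∈{6}] r2c2 has the single candidate 6 ⇒ r2c2=6.
Step 39. [r1c8∈{8}] r1c8 has the single candidate 8, so r1c8=8.
Step 40. [r3c6∈{2}] r3c6's peers cover all but 2. So r3c6=2.
Step 41. [r4c1∈{4}] r4c1 has the single candidate 4, so r4c1=4.
Step 42. [r7c9∈{2}] r7c9 is down to just 2. So r7c9=2.
Step 43. [r5c3∈{8}] only 8 remains possible at r5c3. So r5c3=8.
Step 44. [r2c7∈{9}] r2c7's peers cover all but 9 ⇒ r2c7=9.
Step 45. [r9c5∈{9}] r9c5's peers cover all but 9. So r9c5=9.
Step 46. [r6c8∈{6}] r6c8 is down to just 6, so r6c8=6.

Answer: 7 4 1 5 3 9 2 8 6 / 5 6 2 1 8 4 9 7 3 / 8 3 9 7 6 2 1 5 4 / 4 7 6 9 5 3 8 2 1 / 3 9 8 6 2 1 7 4 5 / 2 1 5 8 4 7 3 6 9 / 1 5 3 4 7 8 6 9 2 / 9 8 4 2 1 6 5 3 7 / 6 2 7 3 9 5 4 1 8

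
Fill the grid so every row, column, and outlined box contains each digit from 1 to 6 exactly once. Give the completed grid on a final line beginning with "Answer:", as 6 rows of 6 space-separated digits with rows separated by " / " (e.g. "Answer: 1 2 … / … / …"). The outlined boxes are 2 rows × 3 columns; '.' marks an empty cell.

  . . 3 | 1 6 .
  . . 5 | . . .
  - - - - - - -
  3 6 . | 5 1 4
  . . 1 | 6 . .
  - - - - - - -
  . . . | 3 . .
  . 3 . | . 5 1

Step 1. [r2c1∈{1,2,4,6}] r2c1 is the only open cell in row 2 admitting 6, so r2c1=6.
Step 2. [r3c3∈{2}] nothing but 2 survives at r3c3, so r3c3=2.
Step 3. [r5c1∈{1,2,4,5}] col 1 places 1 nowhere but r5c1. So r5c1=1.
Step 4. [r5c2∈{2,4,5}] 5 has one home in row 5: r5c2 ⇒ r5c2=5.
Step 5. [r4c2∈{4}] nothing but 4 survives at r4c2 ⇒ r4c2=4.
Step 6. [r6c1∈{2,4}] across box 5, 2 lands solely at r6c1. So r6c1=2.
Step 7. [r2c4∈{2,4}] 2 has one home in col 4: r2c4, so r2c4=2.
Step 8. [r2c5∈{3,4}] r2c5 is the only open cell in row 2 admitting 4, so r2c5=4.
Step 9. [r6c3∈{4,6}] 6 has one home in row 6: r6c3, so r6c3=6.
Step 10. [r5c5∈{2}] r5c5 is down to just 2 ⇒ r5c5=2.
Step 11. [r4c6∈{2,3}] r4c6 is the only open cell in row 4 admitting 2, so r4c6=2.
Step 12. [r4c5∈{3}] r4c5's peers cover all but 3, so r4c5=3.
Step 13. [r1c6∈{5}] r1c6 has the single candidate 5 ⇒ r1c6=5.
Step 14. [r5c6∈{6}] r5c6's peers cover all but 6. So r5c6=6.
Step 15. [r1c1∈{4}] nothing but 4 survives at r1c1 ⇒ r1c1=4.
Step 16. [r2c6∈{3}] r2c6 is down to just 3, so r2c6=3.
Step 17. [r5c3∈{4}] r5c3 is down to just 4. So r5c3=4.
Step 18. [r4c1∈{5}] only 5 remains possible at r4c1, so r4c1=5.
Step 19. [r6c4∈{4}] r6c4 has the single candidate 4 ⇒ r6c4=4.
Step 20. [r1c2∈{2}] r1c2's peers cover all but 2. So r1c2=2.
Step 21. [r2c2∈{1}] r2c2 has the single candidate 1. So r2c2=1.

Answer: 4 2 3 1 6 5 / 6 1 5 2 4 3 / 3 6 2 5 1 4 / 5 4 1 6 3 2 / 1 5 4 3 2 6 / 2 3 6 4 5 1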